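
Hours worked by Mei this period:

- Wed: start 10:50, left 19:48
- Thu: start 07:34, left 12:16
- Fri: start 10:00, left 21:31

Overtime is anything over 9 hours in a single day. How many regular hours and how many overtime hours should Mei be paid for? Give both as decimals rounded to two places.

Wed: 10:50–19:48 = 8 h 58 min
Thu: 07:34–12:16 = 4 h 42 min
Fri: 10:00–21:31 = 11 h 31 min
Wed reg 8 h 58 min / OT 0 h 0 min; Thu reg 4 h 42 min / OT 0 h 0 min; Fri reg 9 h 0 min / OT 2 h 31 min.
Totals: regular 22 h 40 min, overtime 2 h 31 min.

Regular 22.67 hours, overtime 2.52 hours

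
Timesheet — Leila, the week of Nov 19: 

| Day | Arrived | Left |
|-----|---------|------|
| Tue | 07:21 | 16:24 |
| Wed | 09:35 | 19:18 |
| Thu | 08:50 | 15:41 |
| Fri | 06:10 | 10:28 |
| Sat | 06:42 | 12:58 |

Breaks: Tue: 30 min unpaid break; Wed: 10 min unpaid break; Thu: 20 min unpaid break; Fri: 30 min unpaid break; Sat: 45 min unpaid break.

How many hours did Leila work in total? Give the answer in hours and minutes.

Tue: 07:21–16:24 = 9 h 3 min; less 30 min break → 8 h 33 min
Wed: 09:35–19:18 = 9 h 43 min; less 10 min break → 9 h 33 min
Thu: 08:50–15:41 = 6 h 51 min; less 20 min break → 6 h 31 min
Fri: 06:10–10:28 = 4 h 18 min; less 30 min break → 3 h 48 min
Sat: 06:42–12:58 = 6 h 16 min; less 45 min break → 5 h 31 min
Total: 8 h 33 min + 9 h 33 min + 6 h 31 min + 3 h 48 min + 5 h 31 min = 33 h 56 min.

33 h 56 min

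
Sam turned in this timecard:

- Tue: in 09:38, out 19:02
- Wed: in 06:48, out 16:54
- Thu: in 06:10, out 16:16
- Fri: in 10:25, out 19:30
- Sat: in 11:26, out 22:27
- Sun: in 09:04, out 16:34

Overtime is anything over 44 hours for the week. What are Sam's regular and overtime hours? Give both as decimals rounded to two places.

Regular 44.00 hours, overtime 13.20 hours

Tue: 09:38–19:02 = 9 h 24 min
Wed: 06:48–16:54 = 10 h 6 min
Thu: 06:10–16:16 = 10 h 6 min
Fri: 10:25–19:30 = 9 h 5 min
Sat: 11:26–22:27 = 11 h 1 min
Sun: 09:04–16:34 = 7 h 30 min
Total worked: 57 h 12 min = 57.20 h.
Threshold 44 h → overtime 13 h 12 min, regular 44 h 0 min.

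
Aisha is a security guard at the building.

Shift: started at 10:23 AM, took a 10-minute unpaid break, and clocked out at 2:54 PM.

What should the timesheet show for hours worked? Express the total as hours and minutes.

4 h 21 min

Shift: 10:23 AM–2:54 PM = 4 h 31 min; less 10 min break → 4 h 21 min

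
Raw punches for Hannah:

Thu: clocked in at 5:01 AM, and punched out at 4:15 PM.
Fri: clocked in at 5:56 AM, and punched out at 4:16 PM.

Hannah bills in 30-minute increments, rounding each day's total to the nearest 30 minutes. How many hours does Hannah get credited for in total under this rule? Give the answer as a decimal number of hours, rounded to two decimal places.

Thu: 5:01 AM–4:15 PM = 11 h 14 min → rounds to 11 h 0 min
Fri: 5:56 AM–4:16 PM = 10 h 20 min → rounds to 10 h 30 min
Total credited: 21 h 30 min.

21.50 hours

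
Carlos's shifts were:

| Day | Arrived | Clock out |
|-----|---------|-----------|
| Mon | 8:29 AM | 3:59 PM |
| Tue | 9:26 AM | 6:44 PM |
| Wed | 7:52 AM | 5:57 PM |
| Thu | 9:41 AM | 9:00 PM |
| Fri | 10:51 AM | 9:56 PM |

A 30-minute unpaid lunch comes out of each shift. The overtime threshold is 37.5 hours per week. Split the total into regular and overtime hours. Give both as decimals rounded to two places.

Regular 37.50 hours, overtime 9.28 hours

Mon: 8:29 AM–3:59 PM = 7 h 30 min; less 30 min break → 7 h 0 min
Tue: 9:26 AM–6:44 PM = 9 h 18 min; less 30 min break → 8 h 48 min
Wed: 7:52 AM–5:57 PM = 10 h 5 min; less 30 min break → 9 h 35 min
Thu: 9:41 AM–9:00 PM = 11 h 19 min; less 30 min break → 10 h 49 min
Fri: 10:51 AM–9:56 PM = 11 h 5 min; less 30 min break → 10 h 35 min
Total worked: 46 h 47 min = 46.78 h.
Threshold 37.5 h → overtime 9 h 17 min, regular 37 h 30 min.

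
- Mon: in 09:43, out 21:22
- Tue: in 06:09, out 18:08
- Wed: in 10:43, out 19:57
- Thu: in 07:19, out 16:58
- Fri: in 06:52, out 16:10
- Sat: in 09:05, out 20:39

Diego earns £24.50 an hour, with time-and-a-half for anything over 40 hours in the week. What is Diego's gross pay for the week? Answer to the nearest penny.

£1839.34

Mon: 09:43–21:22 = 11 h 39 min
Tue: 06:09–18:08 = 11 h 59 min
Wed: 10:43–19:57 = 9 h 14 min
Thu: 07:19–16:58 = 9 h 39 min
Fri: 06:52–16:10 = 9 h 18 min
Sat: 09:05–20:39 = 11 h 34 min
Total worked: 63 h 23 min = 3803 min.
Regular 40 h 0 min = 2400 min at £24.50/h; overtime 23 h 23 min = 1403 min at £36.75/h.
Pay = (2400 × £24.50 + 1403 × £36.75) ÷ 60 = £1839.34.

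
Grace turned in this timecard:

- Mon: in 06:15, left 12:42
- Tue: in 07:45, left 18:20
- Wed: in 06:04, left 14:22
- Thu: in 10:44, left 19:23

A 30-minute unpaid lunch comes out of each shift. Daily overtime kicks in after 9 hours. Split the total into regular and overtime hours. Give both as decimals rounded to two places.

Mon: 06:15–12:42 = 6 h 27 min; less 30 min break → 5 h 57 min
Tue: 07:45–18:20 = 10 h 35 min; less 30 min break → 10 h 5 min
Wed: 06:04–14:22 = 8 h 18 min; less 30 min break → 7 h 48 min
Thu: 10:44–19:23 = 8 h 39 min; less 30 min break → 8 h 9 min
Mon reg 5 h 57 min / OT 0 h 0 min; Tue reg 9 h 0 min / OT 1 h 5 min; Wed reg 7 h 48 min / OT 0 h 0 min; Thu reg 8 h 9 min / OT 0 h 0 min.
Totals: regular 30 h 54 min, overtime 1 h 5 min.

Regular 30.90 hours, overtime 1.08 hours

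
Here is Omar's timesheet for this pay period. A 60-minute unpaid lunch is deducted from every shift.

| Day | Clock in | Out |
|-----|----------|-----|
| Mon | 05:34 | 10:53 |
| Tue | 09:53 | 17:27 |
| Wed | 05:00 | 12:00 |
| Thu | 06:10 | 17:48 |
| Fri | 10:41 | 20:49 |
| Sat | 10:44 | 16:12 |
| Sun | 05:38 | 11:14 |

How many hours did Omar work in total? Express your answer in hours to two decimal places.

45.72 hours

Mon: 05:34–10:53 = 5 h 19 min; less 60 min break → 4 h 19 min
Tue: 09:53–17:27 = 7 h 34 min; less 60 min break → 6 h 34 min
Wed: 05:00–12:00 = 7 h 0 min; less 60 min break → 6 h 0 min
Thu: 06:10–17:48 = 11 h 38 min; less 60 min break → 10 h 38 min
Fri: 10:41–20:49 = 10 h 8 min; less 60 min break → 9 h 8 min
Sat: 10:44–16:12 = 5 h 28 min; less 60 min break → 4 h 28 min
Sun: 05:38–11:14 = 5 h 36 min; less 60 min break → 4 h 36 min
Total: 4 h 19 min + 6 h 34 min + 6 h 0 min + 10 h 38 min + 9 h 8 min + 4 h 28 min + 4 h 36 min = 45 h 43 min.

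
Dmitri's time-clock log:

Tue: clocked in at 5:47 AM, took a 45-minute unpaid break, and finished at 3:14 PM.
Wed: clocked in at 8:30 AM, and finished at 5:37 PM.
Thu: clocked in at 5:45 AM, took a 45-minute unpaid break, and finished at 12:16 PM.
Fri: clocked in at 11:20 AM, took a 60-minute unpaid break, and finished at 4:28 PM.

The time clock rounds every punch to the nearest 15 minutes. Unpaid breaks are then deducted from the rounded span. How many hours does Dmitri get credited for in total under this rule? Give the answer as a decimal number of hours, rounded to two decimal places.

27.75 hours

Tue: in 5:47 AM→5:45 AM, out 3:14 PM→3:15 PM; 9 h 30 min − 45 min = 8 h 45 min
Wed: in 8:30 AM→8:30 AM, out 5:37 PM→5:30 PM; 9 h 0 min
Thu: in 5:45 AM→5:45 AM, out 12:16 PM→12:15 PM; 6 h 30 min − 45 min = 5 h 45 min
Fri: in 11:20 AM→11:15 AM, out 4:28 PM→4:30 PM; 5 h 15 min − 60 min = 4 h 15 min
Total credited: 27 h 45 min.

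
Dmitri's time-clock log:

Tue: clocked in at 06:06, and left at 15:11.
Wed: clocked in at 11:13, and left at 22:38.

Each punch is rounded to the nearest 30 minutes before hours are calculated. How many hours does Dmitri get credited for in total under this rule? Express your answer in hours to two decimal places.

Tue: in 06:06→06:00, out 15:11→15:00; 9 h 0 min
Wed: in 11:13→11:00, out 22:38→22:30; 11 h 30 min
Total credited: 20 h 30 min.

20.50 hours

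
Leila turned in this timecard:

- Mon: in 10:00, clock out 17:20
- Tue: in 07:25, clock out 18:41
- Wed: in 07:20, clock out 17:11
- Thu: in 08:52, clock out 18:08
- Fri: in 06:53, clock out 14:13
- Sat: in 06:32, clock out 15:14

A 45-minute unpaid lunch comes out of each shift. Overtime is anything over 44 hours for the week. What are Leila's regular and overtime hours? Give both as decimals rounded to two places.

Mon: 10:00–17:20 = 7 h 20 min; less 45 min break → 6 h 35 min
Tue: 07:25–18:41 = 11 h 16 min; less 45 min break → 10 h 31 min
Wed: 07:20–17:11 = 9 h 51 min; less 45 min break → 9 h 6 min
Thu: 08:52–18:08 = 9 h 16 min; less 45 min break → 8 h 31 min
Fri: 06:53–14:13 = 7 h 20 min; less 45 min break → 6 h 35 min
Sat: 06:32–15:14 = 8 h 42 min; less 45 min break → 7 h 57 min
Total worked: 49 h 15 min = 49.25 h.
Threshold 44 h → overtime 5 h 15 min, regular 44 h 0 min.

Regular 44.00 hours, overtime 5.25 hours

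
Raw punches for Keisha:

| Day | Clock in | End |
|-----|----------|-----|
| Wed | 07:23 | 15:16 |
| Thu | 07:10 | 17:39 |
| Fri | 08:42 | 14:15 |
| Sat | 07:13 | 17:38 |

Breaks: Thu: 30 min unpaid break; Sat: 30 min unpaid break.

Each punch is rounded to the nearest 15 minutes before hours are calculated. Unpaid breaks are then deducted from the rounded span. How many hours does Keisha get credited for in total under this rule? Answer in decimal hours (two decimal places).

33.25 hours

Wed: in 07:23→07:30, out 15:16→15:15; 7 h 45 min
Thu: in 07:10→07:15, out 17:39→17:45; 10 h 30 min − 30 min = 10 h 0 min
Fri: in 08:42→08:45, out 14:15→14:15; 5 h 30 min
Sat: in 07:13→07:15, out 17:38→17:45; 10 h 30 min − 30 min = 10 h 0 min
Total credited: 33 h 15 min.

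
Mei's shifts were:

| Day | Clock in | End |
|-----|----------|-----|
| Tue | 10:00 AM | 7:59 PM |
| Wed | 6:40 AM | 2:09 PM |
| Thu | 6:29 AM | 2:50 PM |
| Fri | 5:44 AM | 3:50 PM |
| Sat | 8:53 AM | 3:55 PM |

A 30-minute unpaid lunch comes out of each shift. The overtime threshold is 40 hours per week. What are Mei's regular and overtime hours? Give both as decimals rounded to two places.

Tue: 10:00 AM–7:59 PM = 9 h 59 min; less 30 min break → 9 h 29 min
Wed: 6:40 AM–2:09 PM = 7 h 29 min; less 30 min break → 6 h 59 min
Thu: 6:29 AM–2:50 PM = 8 h 21 min; less 30 min break → 7 h 51 min
Fri: 5:44 AM–3:50 PM = 10 h 6 min; less 30 min break → 9 h 36 min
Sat: 8:53 AM–3:55 PM = 7 h 2 min; less 30 min break → 6 h 32 min
Total worked: 40 h 27 min = 40.45 h.
Threshold 40 h → overtime 0 h 27 min, regular 40 h 0 min.

Regular 40.00 hours, overtime 0.45 hours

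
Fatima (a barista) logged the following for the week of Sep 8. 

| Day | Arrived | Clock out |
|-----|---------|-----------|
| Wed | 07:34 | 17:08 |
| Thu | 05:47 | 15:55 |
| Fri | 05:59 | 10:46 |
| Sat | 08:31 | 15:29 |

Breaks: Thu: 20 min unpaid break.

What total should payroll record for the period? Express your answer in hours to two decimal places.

Wed: 07:34–17:08 = 9 h 34 min
Thu: 05:47–15:55 = 10 h 8 min; less 20 min break → 9 h 48 min
Fri: 05:59–10:46 = 4 h 47 min
Sat: 08:31–15:29 = 6 h 58 min
Total: 9 h 34 min + 9 h 48 min + 4 h 47 min + 6 h 58 min = 31 h 7 min.

31.12 hours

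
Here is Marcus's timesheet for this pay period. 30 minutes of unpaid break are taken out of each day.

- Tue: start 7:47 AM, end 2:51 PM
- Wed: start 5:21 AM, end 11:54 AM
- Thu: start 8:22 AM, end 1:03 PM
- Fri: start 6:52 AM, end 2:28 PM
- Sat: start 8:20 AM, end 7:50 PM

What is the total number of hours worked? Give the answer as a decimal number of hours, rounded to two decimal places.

34.90 hours

Tue: 7:47 AM–2:51 PM = 7 h 4 min; less 30 min break → 6 h 34 min
Wed: 5:21 AM–11:54 AM = 6 h 33 min; less 30 min break → 6 h 3 min
Thu: 8:22 AM–1:03 PM = 4 h 41 min; less 30 min break → 4 h 11 min
Fri: 6:52 AM–2:28 PM = 7 h 36 min; less 30 min break → 7 h 6 min
Sat: 8:20 AM–7:50 PM = 11 h 30 min; less 30 min break → 11 h 0 min
Total: 6 h 34 min + 6 h 3 min + 4 h 11 min + 7 h 6 min + 11 h 0 min = 34 h 54 min.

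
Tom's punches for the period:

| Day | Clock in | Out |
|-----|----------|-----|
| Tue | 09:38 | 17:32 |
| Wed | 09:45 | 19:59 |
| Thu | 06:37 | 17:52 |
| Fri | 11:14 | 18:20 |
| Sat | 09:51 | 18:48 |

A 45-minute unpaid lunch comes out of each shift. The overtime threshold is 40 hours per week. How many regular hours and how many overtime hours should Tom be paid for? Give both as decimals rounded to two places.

Tue: 09:38–17:32 = 7 h 54 min; less 45 min break → 7 h 9 min
Wed: 09:45–19:59 = 10 h 14 min; less 45 min break → 9 h 29 min
Thu: 06:37–17:52 = 11 h 15 min; less 45 min break → 10 h 30 min
Fri: 11:14–18:20 = 7 h 6 min; less 45 min break → 6 h 21 min
Sat: 09:51–18:48 = 8 h 57 min; less 45 min break → 8 h 12 min
Total worked: 41 h 41 min = 41.68 h.
Threshold 40 h → overtime 1 h 41 min, regular 40 h 0 min.

Regular 40.00 hours, overtime 1.68 hours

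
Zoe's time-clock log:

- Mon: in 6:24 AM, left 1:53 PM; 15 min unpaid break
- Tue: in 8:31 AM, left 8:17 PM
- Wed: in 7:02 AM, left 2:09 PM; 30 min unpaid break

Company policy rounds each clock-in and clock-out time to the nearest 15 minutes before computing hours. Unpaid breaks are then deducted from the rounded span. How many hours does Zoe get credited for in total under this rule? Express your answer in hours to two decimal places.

Mon: in 6:24 AM→6:30 AM, out 1:53 PM→2:00 PM; 7 h 30 min − 15 min = 7 h 15 min
Tue: in 8:31 AM→8:30 AM, out 8:17 PM→8:15 PM; 11 h 45 min
Wed: in 7:02 AM→7:00 AM, out 2:09 PM→2:15 PM; 7 h 15 min − 30 min = 6 h 45 min
Total credited: 25 h 45 min.

25.75 hours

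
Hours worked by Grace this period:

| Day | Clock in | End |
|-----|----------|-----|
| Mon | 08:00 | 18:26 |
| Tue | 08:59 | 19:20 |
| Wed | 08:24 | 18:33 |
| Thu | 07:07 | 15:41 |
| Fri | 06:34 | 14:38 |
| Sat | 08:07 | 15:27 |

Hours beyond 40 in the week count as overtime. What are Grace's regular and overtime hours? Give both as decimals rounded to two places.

Regular 40.00 hours, overtime 14.90 hours

Mon: 08:00–18:26 = 10 h 26 min
Tue: 08:59–19:20 = 10 h 21 min
Wed: 08:24–18:33 = 10 h 9 min
Thu: 07:07–15:41 = 8 h 34 min
Fri: 06:34–14:38 = 8 h 4 min
Sat: 08:07–15:27 = 7 h 20 min
Total worked: 54 h 54 min = 54.90 h.
Threshold 40 h → overtime 14 h 54 min, regular 40 h 0 min.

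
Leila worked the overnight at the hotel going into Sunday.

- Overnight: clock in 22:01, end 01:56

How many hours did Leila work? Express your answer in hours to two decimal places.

Overnight: 22:01 → midnight = 1 h 59 min; midnight → 01:56 = 1 h 56 min; span 3 h 55 min

3.92 hours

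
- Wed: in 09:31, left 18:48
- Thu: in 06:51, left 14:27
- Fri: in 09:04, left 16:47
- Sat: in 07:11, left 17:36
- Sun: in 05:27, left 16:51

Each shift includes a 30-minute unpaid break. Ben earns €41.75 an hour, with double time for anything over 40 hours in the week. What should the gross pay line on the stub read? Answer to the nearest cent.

€1997.04

Wed: 09:31–18:48 = 9 h 17 min; less 30 min break → 8 h 47 min
Thu: 06:51–14:27 = 7 h 36 min; less 30 min break → 7 h 6 min
Fri: 09:04–16:47 = 7 h 43 min; less 30 min break → 7 h 13 min
Sat: 07:11–17:36 = 10 h 25 min; less 30 min break → 9 h 55 min
Sun: 05:27–16:51 = 11 h 24 min; less 30 min break → 10 h 54 min
Total worked: 43 h 55 min = 2635 min.
Regular 40 h 0 min = 2400 min at €41.75/h; overtime 3 h 55 min = 235 min at €83.50/h.
Pay = (2400 × €41.75 + 235 × €83.50) ÷ 60 = €1997.04.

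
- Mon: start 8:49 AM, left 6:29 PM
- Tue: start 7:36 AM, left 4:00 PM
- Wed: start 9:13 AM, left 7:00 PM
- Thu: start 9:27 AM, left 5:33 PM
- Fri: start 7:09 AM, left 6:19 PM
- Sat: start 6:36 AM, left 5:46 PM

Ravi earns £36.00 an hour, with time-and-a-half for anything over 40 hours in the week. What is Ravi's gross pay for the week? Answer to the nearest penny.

£2427.30

Mon: 8:49 AM–6:29 PM = 9 h 40 min
Tue: 7:36 AM–4:00 PM = 8 h 24 min
Wed: 9:13 AM–7:00 PM = 9 h 47 min
Thu: 9:27 AM–5:33 PM = 8 h 6 min
Fri: 7:09 AM–6:19 PM = 11 h 10 min
Sat: 6:36 AM–5:46 PM = 11 h 10 min
Total worked: 58 h 17 min = 3497 min.
Regular 40 h 0 min = 2400 min at £36.00/h; overtime 18 h 17 min = 1097 min at £54.00/h.
Pay = (2400 × £36.00 + 1097 × £54.00) ÷ 60 = £2427.30.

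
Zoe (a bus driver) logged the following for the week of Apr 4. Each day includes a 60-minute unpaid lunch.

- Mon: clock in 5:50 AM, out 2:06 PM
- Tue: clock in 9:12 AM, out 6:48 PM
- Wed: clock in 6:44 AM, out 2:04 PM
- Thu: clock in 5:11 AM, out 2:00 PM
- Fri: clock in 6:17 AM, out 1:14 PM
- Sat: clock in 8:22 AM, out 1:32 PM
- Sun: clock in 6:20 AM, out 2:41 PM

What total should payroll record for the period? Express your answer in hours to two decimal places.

Mon: 5:50 AM–2:06 PM = 8 h 16 min; less 60 min break → 7 h 16 min
Tue: 9:12 AM–6:48 PM = 9 h 36 min; less 60 min break → 8 h 36 min
Wed: 6:44 AM–2:04 PM = 7 h 20 min; less 60 min break → 6 h 20 min
Thu: 5:11 AM–2:00 PM = 8 h 49 min; less 60 min break → 7 h 49 min
Fri: 6:17 AM–1:14 PM = 6 h 57 min; less 60 min break → 5 h 57 min
Sat: 8:22 AM–1:32 PM = 5 h 10 min; less 60 min break → 4 h 10 min
Sun: 6:20 AM–2:41 PM = 8 h 21 min; less 60 min break → 7 h 21 min
Total: 7 h 16 min + 8 h 36 min + 6 h 20 min + 7 h 49 min + 5 h 57 min + 4 h 10 min + 7 h 21 min = 47 h 29 min.

47.48 hours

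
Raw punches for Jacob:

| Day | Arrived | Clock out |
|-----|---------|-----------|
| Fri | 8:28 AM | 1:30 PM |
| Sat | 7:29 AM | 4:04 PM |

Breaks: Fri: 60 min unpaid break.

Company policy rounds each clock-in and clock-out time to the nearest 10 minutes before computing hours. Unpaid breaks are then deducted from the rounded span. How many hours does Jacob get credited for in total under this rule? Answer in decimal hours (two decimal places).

12.50 hours

Fri: in 8:28 AM→8:30 AM, out 1:30 PM→1:30 PM; 5 h 0 min − 60 min = 4 h 0 min
Sat: in 7:29 AM→7:30 AM, out 4:04 PM→4:00 PM; 8 h 30 min
Total credited: 12 h 30 min.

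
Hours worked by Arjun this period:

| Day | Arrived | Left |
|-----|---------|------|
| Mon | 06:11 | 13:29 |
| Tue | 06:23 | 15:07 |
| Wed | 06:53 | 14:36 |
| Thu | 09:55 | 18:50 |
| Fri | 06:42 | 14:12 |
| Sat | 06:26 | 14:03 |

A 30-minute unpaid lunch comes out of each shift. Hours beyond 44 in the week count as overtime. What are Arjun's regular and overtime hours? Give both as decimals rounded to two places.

Regular 44.00 hours, overtime 0.78 hours

Mon: 06:11–13:29 = 7 h 18 min; less 30 min break → 6 h 48 min
Tue: 06:23–15:07 = 8 h 44 min; less 30 min break → 8 h 14 min
Wed: 06:53–14:36 = 7 h 43 min; less 30 min break → 7 h 13 min
Thu: 09:55–18:50 = 8 h 55 min; less 30 min break → 8 h 25 min
Fri: 06:42–14:12 = 7 h 30 min; less 30 min break → 7 h 0 min
Sat: 06:26–14:03 = 7 h 37 min; less 30 min break → 7 h 7 min
Total worked: 44 h 47 min = 44.78 h.
Threshold 44 h → overtime 0 h 47 min, regular 44 h 0 min.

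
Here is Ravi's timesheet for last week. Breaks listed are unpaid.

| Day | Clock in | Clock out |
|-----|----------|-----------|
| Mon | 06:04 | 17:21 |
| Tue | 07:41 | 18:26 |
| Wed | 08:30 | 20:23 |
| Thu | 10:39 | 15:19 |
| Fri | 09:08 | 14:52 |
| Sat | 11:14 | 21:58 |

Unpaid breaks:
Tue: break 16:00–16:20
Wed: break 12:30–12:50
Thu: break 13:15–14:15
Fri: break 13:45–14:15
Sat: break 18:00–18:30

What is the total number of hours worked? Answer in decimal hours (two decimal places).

52.38 hours

Mon: 06:04–17:21 = 11 h 17 min
Tue: 07:41–18:26 = 10 h 45 min; less 20 min break → 10 h 25 min
Wed: 08:30–20:23 = 11 h 53 min; less 20 min break → 11 h 33 min
Thu: 10:39–15:19 = 4 h 40 min; less 60 min break → 3 h 40 min
Fri: 09:08–14:52 = 5 h 44 min; less 30 min break → 5 h 14 min
Sat: 11:14–21:58 = 10 h 44 min; less 30 min break → 10 h 14 min
Total: 11 h 17 min + 10 h 25 min + 11 h 33 min + 3 h 40 min + 5 h 14 min + 10 h 14 min = 52 h 23 min.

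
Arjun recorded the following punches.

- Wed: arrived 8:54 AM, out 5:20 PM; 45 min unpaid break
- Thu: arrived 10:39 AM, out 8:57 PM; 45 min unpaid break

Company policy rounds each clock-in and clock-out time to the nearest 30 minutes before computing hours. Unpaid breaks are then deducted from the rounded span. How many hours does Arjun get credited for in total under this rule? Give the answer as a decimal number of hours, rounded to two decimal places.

Wed: in 8:54 AM→9:00 AM, out 5:20 PM→5:30 PM; 8 h 30 min − 45 min = 7 h 45 min
Thu: in 10:39 AM→10:30 AM, out 8:57 PM→9:00 PM; 10 h 30 min − 45 min = 9 h 45 min
Total credited: 17 h 30 min.

17.50 hours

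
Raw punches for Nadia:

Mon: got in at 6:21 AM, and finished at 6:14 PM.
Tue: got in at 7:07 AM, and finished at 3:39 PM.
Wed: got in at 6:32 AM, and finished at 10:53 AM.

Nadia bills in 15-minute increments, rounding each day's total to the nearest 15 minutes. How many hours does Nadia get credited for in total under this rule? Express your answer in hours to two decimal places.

24.75 hours

Mon: 6:21 AM–6:14 PM = 11 h 53 min → rounds to 12 h 0 min
Tue: 7:07 AM–3:39 PM = 8 h 32 min → rounds to 8 h 30 min
Wed: 6:32 AM–10:53 AM = 4 h 21 min → rounds to 4 h 15 min
Total credited: 24 h 45 min.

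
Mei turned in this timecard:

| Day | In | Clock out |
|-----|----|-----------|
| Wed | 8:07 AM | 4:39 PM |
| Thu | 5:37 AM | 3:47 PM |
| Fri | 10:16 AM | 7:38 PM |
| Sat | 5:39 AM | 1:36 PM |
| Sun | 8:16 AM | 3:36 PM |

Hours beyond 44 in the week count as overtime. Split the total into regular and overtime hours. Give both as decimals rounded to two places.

Regular 43.35 hours, overtime 0.00 hours

Wed: 8:07 AM–4:39 PM = 8 h 32 min
Thu: 5:37 AM–3:47 PM = 10 h 10 min
Fri: 10:16 AM–7:38 PM = 9 h 22 min
Sat: 5:39 AM–1:36 PM = 7 h 57 min
Sun: 8:16 AM–3:36 PM = 7 h 20 min
Total worked: 43 h 21 min = 43.35 h.
Threshold 44 h → overtime 0 h 0 min, regular 43 h 21 min.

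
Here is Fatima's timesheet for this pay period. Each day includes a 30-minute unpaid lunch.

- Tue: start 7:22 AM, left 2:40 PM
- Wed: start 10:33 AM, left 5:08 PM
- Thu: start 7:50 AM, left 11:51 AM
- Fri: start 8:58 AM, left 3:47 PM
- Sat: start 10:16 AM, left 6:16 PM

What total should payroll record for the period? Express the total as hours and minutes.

30 h 13 min

Tue: 7:22 AM–2:40 PM = 7 h 18 min; less 30 min break → 6 h 48 min
Wed: 10:33 AM–5:08 PM = 6 h 35 min; less 30 min break → 6 h 5 min
Thu: 7:50 AM–11:51 AM = 4 h 1 min; less 30 min break → 3 h 31 min
Fri: 8:58 AM–3:47 PM = 6 h 49 min; less 30 min break → 6 h 19 min
Sat: 10:16 AM–6:16 PM = 8 h 0 min; less 30 min break → 7 h 30 min
Total: 6 h 48 min + 6 h 5 min + 3 h 31 min + 6 h 19 min + 7 h 30 min = 30 h 13 min.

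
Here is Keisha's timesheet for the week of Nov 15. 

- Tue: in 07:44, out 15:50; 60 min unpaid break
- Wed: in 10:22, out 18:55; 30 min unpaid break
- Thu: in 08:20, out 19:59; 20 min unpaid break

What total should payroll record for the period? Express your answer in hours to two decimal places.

26.47 hours

Tue: 07:44–15:50 = 8 h 6 min; less 60 min break → 7 h 6 min
Wed: 10:22–18:55 = 8 h 33 min; less 30 min break → 8 h 3 min
Thu: 08:20–19:59 = 11 h 39 min; less 20 min break → 11 h 19 min
Total: 7 h 6 min + 8 h 3 min + 11 h 19 min = 26 h 28 min.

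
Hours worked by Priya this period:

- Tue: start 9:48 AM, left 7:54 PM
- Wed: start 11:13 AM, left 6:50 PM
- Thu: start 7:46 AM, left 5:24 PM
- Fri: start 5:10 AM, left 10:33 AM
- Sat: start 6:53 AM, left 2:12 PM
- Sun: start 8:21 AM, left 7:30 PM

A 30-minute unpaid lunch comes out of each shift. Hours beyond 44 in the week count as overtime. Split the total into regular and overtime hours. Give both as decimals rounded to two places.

Tue: 9:48 AM–7:54 PM = 10 h 6 min; less 30 min break → 9 h 36 min
Wed: 11:13 AM–6:50 PM = 7 h 37 min; less 30 min break → 7 h 7 min
Thu: 7:46 AM–5:24 PM = 9 h 38 min; less 30 min break → 9 h 8 min
Fri: 5:10 AM–10:33 AM = 5 h 23 min; less 30 min break → 4 h 53 min
Sat: 6:53 AM–2:12 PM = 7 h 19 min; less 30 min break → 6 h 49 min
Sun: 8:21 AM–7:30 PM = 11 h 9 min; less 30 min break → 10 h 39 min
Total worked: 48 h 12 min = 48.20 h.
Threshold 44 h → overtime 4 h 12 min, regular 44 h 0 min.

Regular 44.00 hours, overtime 4.20 hours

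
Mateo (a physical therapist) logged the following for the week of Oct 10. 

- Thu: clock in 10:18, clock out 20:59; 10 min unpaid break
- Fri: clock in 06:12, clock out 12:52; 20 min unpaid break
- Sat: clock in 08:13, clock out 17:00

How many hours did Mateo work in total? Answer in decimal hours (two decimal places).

Thu: 10:18–20:59 = 10 h 41 min; less 10 min break → 10 h 31 min
Fri: 06:12–12:52 = 6 h 40 min; less 20 min break → 6 h 20 min
Sat: 08:13–17:00 = 8 h 47 min
Total: 10 h 31 min + 6 h 20 min + 8 h 47 min = 25 h 38 min.

25.63 hours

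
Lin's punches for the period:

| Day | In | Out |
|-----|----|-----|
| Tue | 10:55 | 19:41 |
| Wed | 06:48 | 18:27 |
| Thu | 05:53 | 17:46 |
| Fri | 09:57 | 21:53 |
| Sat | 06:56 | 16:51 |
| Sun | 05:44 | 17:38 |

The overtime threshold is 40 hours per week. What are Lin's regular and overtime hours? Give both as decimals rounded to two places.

Regular 40.00 hours, overtime 26.05 hours

Tue: 10:55–19:41 = 8 h 46 min
Wed: 06:48–18:27 = 11 h 39 min
Thu: 05:53–17:46 = 11 h 53 min
Fri: 09:57–21:53 = 11 h 56 min
Sat: 06:56–16:51 = 9 h 55 min
Sun: 05:44–17:38 = 11 h 54 min
Total worked: 66 h 3 min = 66.05 h.
Threshold 40 h → overtime 26 h 3 min, regular 40 h 0 min.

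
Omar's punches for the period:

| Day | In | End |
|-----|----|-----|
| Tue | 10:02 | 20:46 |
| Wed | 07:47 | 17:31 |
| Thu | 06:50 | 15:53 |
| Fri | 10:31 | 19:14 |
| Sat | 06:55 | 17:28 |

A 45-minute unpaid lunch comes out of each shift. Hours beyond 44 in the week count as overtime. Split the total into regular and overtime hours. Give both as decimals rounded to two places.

Tue: 10:02–20:46 = 10 h 44 min; less 45 min break → 9 h 59 min
Wed: 07:47–17:31 = 9 h 44 min; less 45 min break → 8 h 59 min
Thu: 06:50–15:53 = 9 h 3 min; less 45 min break → 8 h 18 min
Fri: 10:31–19:14 = 8 h 43 min; less 45 min break → 7 h 58 min
Sat: 06:55–17:28 = 10 h 33 min; less 45 min break → 9 h 48 min
Total worked: 45 h 2 min = 45.03 h.
Threshold 44 h → overtime 1 h 2 min, regular 44 h 0 min.

Regular 44.00 hours, overtime 1.03 hours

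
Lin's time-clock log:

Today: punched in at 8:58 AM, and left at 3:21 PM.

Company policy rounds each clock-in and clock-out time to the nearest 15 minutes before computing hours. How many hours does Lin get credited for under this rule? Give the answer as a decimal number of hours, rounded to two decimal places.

6.25 hours

Today: in 8:58 AM→9:00 AM, out 3:21 PM→3:15 PM; 6 h 15 min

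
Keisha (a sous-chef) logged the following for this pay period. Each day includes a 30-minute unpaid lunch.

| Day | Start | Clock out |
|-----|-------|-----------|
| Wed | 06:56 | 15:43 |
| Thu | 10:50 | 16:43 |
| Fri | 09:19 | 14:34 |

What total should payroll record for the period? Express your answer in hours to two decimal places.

18.42 hours

Wed: 06:56–15:43 = 8 h 47 min; less 30 min break → 8 h 17 min
Thu: 10:50–16:43 = 5 h 53 min; less 30 min break → 5 h 23 min
Fri: 09:19–14:34 = 5 h 15 min; less 30 min break → 4 h 45 min
Total: 8 h 17 min + 5 h 23 min + 4 h 45 min = 18 h 25 min.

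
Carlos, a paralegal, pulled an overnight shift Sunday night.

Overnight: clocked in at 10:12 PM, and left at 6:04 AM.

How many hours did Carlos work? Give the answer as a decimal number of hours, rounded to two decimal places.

Overnight: 10:12 PM → midnight = 1 h 48 min; midnight → 6:04 AM = 6 h 4 min; span 7 h 52 min

7.87 hours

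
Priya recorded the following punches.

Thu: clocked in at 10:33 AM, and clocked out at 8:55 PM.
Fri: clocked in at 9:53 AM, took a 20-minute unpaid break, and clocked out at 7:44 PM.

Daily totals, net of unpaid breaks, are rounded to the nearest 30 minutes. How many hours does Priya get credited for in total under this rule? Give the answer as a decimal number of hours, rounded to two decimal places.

Thu: 10:33 AM–8:55 PM = 10 h 22 min → rounds to 10 h 30 min
Fri: 9:53 AM–7:44 PM = 9 h 51 min − 20 min = 9 h 31 min → rounds to 9 h 30 min
Total credited: 20 h 0 min.

20.00 hours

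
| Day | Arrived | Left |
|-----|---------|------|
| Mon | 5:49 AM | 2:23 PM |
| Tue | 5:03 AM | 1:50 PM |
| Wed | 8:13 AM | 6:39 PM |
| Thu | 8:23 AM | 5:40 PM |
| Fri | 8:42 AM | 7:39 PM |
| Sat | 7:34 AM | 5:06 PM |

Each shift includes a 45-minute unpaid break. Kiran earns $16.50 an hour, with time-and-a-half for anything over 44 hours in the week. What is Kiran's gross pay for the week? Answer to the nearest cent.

Mon: 5:49 AM–2:23 PM = 8 h 34 min; less 45 min break → 7 h 49 min
Tue: 5:03 AM–1:50 PM = 8 h 47 min; less 45 min break → 8 h 2 min
Wed: 8:13 AM–6:39 PM = 10 h 26 min; less 45 min break → 9 h 41 min
Thu: 8:23 AM–5:40 PM = 9 h 17 min; less 45 min break → 8 h 32 min
Fri: 8:42 AM–7:39 PM = 10 h 57 min; less 45 min break → 10 h 12 min
Sat: 7:34 AM–5:06 PM = 9 h 32 min; less 45 min break → 8 h 47 min
Total worked: 53 h 3 min = 3183 min.
Regular 44 h 0 min = 2640 min at $16.50/h; overtime 9 h 3 min = 543 min at $24.75/h.
Pay = (2640 × $16.50 + 543 × $24.75) ÷ 60 = $949.99.

$949.99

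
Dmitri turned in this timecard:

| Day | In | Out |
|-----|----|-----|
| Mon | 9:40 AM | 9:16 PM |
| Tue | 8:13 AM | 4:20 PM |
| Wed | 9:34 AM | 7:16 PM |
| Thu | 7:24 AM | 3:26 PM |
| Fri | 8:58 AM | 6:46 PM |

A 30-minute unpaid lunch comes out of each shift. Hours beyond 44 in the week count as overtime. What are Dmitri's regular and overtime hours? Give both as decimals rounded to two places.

Mon: 9:40 AM–9:16 PM = 11 h 36 min; less 30 min break → 11 h 6 min
Tue: 8:13 AM–4:20 PM = 8 h 7 min; less 30 min break → 7 h 37 min
Wed: 9:34 AM–7:16 PM = 9 h 42 min; less 30 min break → 9 h 12 min
Thu: 7:24 AM–3:26 PM = 8 h 2 min; less 30 min break → 7 h 32 min
Fri: 8:58 AM–6:46 PM = 9 h 48 min; less 30 min break → 9 h 18 min
Total worked: 44 h 45 min = 44.75 h.
Threshold 44 h → overtime 0 h 45 min, regular 44 h 0 min.

Regular 44.00 hours, overtime 0.75 hours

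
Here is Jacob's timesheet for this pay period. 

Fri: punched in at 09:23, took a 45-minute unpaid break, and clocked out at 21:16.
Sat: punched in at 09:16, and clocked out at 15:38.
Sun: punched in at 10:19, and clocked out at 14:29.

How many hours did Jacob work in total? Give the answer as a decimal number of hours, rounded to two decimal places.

21.67 hours

Fri: 09:23–21:16 = 11 h 53 min; less 45 min break → 11 h 8 min
Sat: 09:16–15:38 = 6 h 22 min
Sun: 10:19–14:29 = 4 h 10 min
Total: 11 h 8 min + 6 h 22 min + 4 h 10 min = 21 h 40 min.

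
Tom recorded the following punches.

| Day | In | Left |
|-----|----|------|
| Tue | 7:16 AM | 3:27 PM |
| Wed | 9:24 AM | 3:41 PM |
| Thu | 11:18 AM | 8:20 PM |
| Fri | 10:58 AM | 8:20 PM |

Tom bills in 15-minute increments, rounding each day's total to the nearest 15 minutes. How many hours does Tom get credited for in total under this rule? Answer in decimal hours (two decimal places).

32.75 hours

Tue: 7:16 AM–3:27 PM = 8 h 11 min → rounds to 8 h 15 min
Wed: 9:24 AM–3:41 PM = 6 h 17 min → rounds to 6 h 15 min
Thu: 11:18 AM–8:20 PM = 9 h 2 min → rounds to 9 h 0 min
Fri: 10:58 AM–8:20 PM = 9 h 22 min → rounds to 9 h 15 min
Total credited: 32 h 45 min.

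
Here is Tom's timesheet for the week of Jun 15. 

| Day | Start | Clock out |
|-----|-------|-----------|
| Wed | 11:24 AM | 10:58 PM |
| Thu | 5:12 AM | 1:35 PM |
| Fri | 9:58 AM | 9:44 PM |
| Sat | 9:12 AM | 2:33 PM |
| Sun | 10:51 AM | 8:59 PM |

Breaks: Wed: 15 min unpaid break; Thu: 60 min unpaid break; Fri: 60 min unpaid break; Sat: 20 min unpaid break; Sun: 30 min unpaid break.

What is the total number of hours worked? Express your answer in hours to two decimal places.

Wed: 11:24 AM–10:58 PM = 11 h 34 min; less 15 min break → 11 h 19 min
Thu: 5:12 AM–1:35 PM = 8 h 23 min; less 60 min break → 7 h 23 min
Fri: 9:58 AM–9:44 PM = 11 h 46 min; less 60 min break → 10 h 46 min
Sat: 9:12 AM–2:33 PM = 5 h 21 min; less 20 min break → 5 h 1 min
Sun: 10:51 AM–8:59 PM = 10 h 8 min; less 30 min break → 9 h 38 min
Total: 11 h 19 min + 7 h 23 min + 10 h 46 min + 5 h 1 min + 9 h 38 min = 44 h 7 min.

44.12 hours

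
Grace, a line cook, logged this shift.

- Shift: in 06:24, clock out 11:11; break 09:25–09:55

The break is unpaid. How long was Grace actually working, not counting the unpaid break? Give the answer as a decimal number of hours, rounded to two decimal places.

Shift: 06:24–11:11 = 4 h 47 min; less 30 min break → 4 h 17 min

4.28 hours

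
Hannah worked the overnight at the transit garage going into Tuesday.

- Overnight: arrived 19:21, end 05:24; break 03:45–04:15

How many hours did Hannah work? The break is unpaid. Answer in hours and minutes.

9 h 33 min

Overnight: 19:21 → midnight = 4 h 39 min; midnight → 05:24 = 5 h 24 min; span 10 h 3 min; less 30 min break → 9 h 33 min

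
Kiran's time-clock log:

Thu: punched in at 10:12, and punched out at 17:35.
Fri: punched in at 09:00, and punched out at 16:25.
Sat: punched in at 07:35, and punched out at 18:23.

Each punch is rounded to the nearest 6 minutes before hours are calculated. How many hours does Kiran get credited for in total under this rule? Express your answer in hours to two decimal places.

Thu: in 10:12→10:12, out 17:35→17:36; 7 h 24 min
Fri: in 09:00→09:00, out 16:25→16:24; 7 h 24 min
Sat: in 07:35→07:36, out 18:23→18:24; 10 h 48 min
Total credited: 25 h 36 min.

25.60 hours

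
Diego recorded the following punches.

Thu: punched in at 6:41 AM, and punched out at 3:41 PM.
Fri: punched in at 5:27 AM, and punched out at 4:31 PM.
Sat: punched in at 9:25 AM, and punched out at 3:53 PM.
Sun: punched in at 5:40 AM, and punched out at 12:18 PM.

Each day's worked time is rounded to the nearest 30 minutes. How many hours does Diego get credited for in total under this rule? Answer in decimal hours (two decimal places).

33.00 hours

Thu: 6:41 AM–3:41 PM = 9 h 0 min → rounds to 9 h 0 min
Fri: 5:27 AM–4:31 PM = 11 h 4 min → rounds to 11 h 0 min
Sat: 9:25 AM–3:53 PM = 6 h 28 min → rounds to 6 h 30 min
Sun: 5:40 AM–12:18 PM = 6 h 38 min → rounds to 6 h 30 min
Total credited: 33 h 0 min.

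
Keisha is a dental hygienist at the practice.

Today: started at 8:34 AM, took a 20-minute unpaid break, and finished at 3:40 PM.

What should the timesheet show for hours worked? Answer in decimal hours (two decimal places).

Today: 8:34 AM–3:40 PM = 7 h 6 min; less 20 min break → 6 h 46 min

6.77 hours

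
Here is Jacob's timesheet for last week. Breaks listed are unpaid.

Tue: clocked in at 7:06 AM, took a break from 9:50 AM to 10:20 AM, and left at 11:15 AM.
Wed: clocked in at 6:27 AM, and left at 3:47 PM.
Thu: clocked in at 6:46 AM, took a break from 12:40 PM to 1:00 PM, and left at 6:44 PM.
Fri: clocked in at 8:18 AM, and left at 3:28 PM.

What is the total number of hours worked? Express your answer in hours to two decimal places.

31.78 hours

Tue: 7:06 AM–11:15 AM = 4 h 9 min; less 30 min break → 3 h 39 min
Wed: 6:27 AM–3:47 PM = 9 h 20 min
Thu: 6:46 AM–6:44 PM = 11 h 58 min; less 20 min break → 11 h 38 min
Fri: 8:18 AM–3:28 PM = 7 h 10 min
Total: 3 h 39 min + 9 h 20 min + 11 h 38 min + 7 h 10 min = 31 h 47 min.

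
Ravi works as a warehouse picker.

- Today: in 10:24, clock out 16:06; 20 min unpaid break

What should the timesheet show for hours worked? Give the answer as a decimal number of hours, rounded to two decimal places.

Today: 10:24–16:06 = 5 h 42 min; less 20 min break → 5 h 22 min

5.37 hours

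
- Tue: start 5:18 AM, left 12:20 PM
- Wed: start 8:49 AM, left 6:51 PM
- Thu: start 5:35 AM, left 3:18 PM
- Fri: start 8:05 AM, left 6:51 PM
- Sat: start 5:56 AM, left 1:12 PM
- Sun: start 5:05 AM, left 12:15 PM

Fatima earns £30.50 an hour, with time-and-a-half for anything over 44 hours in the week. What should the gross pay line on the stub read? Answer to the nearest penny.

Tue: 5:18 AM–12:20 PM = 7 h 2 min
Wed: 8:49 AM–6:51 PM = 10 h 2 min
Thu: 5:35 AM–3:18 PM = 9 h 43 min
Fri: 8:05 AM–6:51 PM = 10 h 46 min
Sat: 5:56 AM–1:12 PM = 7 h 16 min
Sun: 5:05 AM–12:15 PM = 7 h 10 min
Total worked: 51 h 59 min = 3119 min.
Regular 44 h 0 min = 2640 min at £30.50/h; overtime 7 h 59 min = 479 min at £45.75/h.
Pay = (2640 × £30.50 + 479 × £45.75) ÷ 60 = £1707.24.

£1707.24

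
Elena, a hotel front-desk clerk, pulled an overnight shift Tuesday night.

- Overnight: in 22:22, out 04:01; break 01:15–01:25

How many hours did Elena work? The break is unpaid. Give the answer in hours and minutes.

5 h 29 min

Overnight: 22:22 → midnight = 1 h 38 min; midnight → 04:01 = 4 h 1 min; span 5 h 39 min; less 10 min break → 5 h 29 min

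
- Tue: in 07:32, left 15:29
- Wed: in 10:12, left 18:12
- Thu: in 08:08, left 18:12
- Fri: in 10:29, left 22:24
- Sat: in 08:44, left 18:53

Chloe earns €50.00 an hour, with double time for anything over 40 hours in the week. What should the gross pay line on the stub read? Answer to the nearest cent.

€2808.33

Tue: 07:32–15:29 = 7 h 57 min
Wed: 10:12–18:12 = 8 h 0 min
Thu: 08:08–18:12 = 10 h 4 min
Fri: 10:29–22:24 = 11 h 55 min
Sat: 08:44–18:53 = 10 h 9 min
Total worked: 48 h 5 min = 2885 min.
Regular 40 h 0 min = 2400 min at €50.00/h; overtime 8 h 5 min = 485 min at €100.00/h.
Pay = (2400 × €50.00 + 485 × €100.00) ÷ 60 = €2808.33.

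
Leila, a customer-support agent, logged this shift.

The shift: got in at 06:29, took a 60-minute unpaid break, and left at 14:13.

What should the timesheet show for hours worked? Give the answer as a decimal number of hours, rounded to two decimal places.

The shift: 06:29–14:13 = 7 h 44 min; less 60 min break → 6 h 44 min

6.73 hours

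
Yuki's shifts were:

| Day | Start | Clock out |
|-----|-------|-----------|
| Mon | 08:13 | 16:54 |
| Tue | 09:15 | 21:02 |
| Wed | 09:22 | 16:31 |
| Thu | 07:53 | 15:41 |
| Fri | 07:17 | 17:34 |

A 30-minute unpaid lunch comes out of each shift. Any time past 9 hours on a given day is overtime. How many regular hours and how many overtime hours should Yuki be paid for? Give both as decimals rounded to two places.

Mon: 08:13–16:54 = 8 h 41 min; less 30 min break → 8 h 11 min
Tue: 09:15–21:02 = 11 h 47 min; less 30 min break → 11 h 17 min
Wed: 09:22–16:31 = 7 h 9 min; less 30 min break → 6 h 39 min
Thu: 07:53–15:41 = 7 h 48 min; less 30 min break → 7 h 18 min
Fri: 07:17–17:34 = 10 h 17 min; less 30 min break → 9 h 47 min
Mon reg 8 h 11 min / OT 0 h 0 min; Tue reg 9 h 0 min / OT 2 h 17 min; Wed reg 6 h 39 min / OT 0 h 0 min; Thu reg 7 h 18 min / OT 0 h 0 min; Fri reg 9 h 0 min / OT 0 h 47 min.
Totals: regular 40 h 8 min, overtime 3 h 4 min.

Regular 40.13 hours, overtime 3.07 hours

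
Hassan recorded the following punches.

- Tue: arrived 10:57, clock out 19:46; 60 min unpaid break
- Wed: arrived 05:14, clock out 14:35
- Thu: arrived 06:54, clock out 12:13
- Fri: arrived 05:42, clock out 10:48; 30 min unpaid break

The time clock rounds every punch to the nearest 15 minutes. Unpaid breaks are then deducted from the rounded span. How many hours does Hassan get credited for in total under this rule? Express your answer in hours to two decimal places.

Tue: in 10:57→11:00, out 19:46→19:45; 8 h 45 min − 60 min = 7 h 45 min
Wed: in 05:14→05:15, out 14:35→14:30; 9 h 15 min
Thu: in 06:54→07:00, out 12:13→12:15; 5 h 15 min
Fri: in 05:42→05:45, out 10:48→10:45; 5 h 0 min − 30 min = 4 h 30 min
Total credited: 26 h 45 min.

26.75 hours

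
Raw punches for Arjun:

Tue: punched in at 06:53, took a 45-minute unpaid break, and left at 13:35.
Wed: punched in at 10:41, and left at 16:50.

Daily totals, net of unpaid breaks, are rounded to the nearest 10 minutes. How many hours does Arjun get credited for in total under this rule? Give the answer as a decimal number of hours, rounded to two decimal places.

Tue: 06:53–13:35 = 6 h 42 min − 45 min = 5 h 57 min → rounds to 6 h 0 min
Wed: 10:41–16:50 = 6 h 9 min → rounds to 6 h 10 min
Total credited: 12 h 10 min.

12.17 hours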